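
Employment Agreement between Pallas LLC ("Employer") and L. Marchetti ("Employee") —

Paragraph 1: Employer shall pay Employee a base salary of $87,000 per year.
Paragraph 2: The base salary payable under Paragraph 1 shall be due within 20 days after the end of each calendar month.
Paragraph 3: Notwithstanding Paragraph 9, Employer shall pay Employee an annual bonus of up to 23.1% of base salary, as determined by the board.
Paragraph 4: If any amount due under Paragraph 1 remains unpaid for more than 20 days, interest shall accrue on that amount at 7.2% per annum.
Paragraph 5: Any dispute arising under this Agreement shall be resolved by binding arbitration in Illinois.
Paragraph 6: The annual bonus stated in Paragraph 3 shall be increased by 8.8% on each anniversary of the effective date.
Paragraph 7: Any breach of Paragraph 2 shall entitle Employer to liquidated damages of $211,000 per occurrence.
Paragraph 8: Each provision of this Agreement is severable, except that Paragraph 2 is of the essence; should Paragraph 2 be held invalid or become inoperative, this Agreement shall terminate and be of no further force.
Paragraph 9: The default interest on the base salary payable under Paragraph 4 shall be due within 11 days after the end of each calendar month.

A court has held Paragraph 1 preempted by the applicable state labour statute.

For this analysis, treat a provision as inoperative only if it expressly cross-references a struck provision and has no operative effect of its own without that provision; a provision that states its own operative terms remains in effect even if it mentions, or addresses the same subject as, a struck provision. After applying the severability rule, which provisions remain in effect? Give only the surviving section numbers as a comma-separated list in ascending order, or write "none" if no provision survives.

Paragraph 1 is struck. Paragraph 2 has no operative effect of its own apart from Paragraph 1 and is therefore inoperative. Paragraph 4 has no operative effect of its own apart from Paragraph 1 and is therefore inoperative. Paragraph 7 operates only by reference to Paragraph 2, so it falls with Paragraph 2. Paragraph 9 has no operative effect of its own apart from Paragraph 4 and is therefore inoperative. Paragraph 8 makes Paragraph 2 an essential term, and Paragraph 2 has been rendered inoperative by the cascade; under Paragraph 8, the entire Agreement is therefore void. No provision of the Agreement survives.

none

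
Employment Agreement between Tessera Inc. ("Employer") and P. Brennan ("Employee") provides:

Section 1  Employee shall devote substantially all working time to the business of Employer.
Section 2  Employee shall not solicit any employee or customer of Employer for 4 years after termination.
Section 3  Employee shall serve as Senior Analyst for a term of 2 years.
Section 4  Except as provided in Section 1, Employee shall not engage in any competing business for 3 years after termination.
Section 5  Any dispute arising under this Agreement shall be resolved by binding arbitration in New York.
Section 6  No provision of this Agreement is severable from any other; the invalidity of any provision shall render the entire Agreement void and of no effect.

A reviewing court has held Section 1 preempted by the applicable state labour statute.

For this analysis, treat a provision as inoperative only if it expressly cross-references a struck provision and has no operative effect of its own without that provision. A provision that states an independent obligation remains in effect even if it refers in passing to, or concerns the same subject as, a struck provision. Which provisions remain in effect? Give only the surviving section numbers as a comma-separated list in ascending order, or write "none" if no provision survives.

Section 1 is struck. No other provision's operative terms depend on Section 1. Section 6 provides that the Agreement is not severable, so the invalidity of any one provision voids the entire Agreement. No provision of the Agreement survives.

none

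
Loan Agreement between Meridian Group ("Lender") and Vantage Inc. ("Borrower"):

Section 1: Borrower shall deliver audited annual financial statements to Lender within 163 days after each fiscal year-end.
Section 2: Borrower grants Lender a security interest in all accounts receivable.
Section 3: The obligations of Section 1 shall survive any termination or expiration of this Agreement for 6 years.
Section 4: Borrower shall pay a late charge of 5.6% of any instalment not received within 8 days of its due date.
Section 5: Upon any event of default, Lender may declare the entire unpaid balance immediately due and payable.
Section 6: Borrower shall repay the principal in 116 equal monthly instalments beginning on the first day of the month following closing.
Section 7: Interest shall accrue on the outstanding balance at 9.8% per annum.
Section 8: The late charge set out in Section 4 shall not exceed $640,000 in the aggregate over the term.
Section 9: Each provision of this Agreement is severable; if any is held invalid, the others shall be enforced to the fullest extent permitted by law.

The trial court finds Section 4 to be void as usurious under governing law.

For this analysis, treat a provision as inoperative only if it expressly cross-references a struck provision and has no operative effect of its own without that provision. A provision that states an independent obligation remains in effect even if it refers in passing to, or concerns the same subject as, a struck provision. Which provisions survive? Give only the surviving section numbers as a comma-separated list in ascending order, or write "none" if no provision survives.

1, 2, 3, 5, 6, 7, 9

Section 4 is struck. Section 8 has no operative effect of its own apart from Section 4 and is therefore inoperative. Under the severability clause in Section 9, the remaining provisions continue in force. The provisions still in force are Section 1, Section 2, Section 3, Section 5, Section 6, Section 7, and Section 9.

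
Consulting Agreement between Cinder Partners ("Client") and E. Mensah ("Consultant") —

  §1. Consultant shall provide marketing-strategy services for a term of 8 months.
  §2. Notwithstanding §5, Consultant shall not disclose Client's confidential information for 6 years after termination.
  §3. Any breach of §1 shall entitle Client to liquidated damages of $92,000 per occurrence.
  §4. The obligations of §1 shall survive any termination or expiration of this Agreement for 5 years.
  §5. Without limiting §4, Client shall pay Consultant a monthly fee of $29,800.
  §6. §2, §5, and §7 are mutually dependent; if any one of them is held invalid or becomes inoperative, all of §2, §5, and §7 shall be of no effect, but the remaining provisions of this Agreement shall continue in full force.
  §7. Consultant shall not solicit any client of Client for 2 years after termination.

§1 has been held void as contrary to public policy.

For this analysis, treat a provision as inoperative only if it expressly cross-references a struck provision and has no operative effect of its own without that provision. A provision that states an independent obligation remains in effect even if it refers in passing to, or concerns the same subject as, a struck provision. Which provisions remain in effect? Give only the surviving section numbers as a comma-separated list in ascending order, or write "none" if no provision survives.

2, 5, 6, 7

§1 is struck. §3 does nothing except set the liquidated-damages amount by reference to §1; with §1 gone it has no independent effect and is inoperative. §4 merely fixes the survival period for §1; with §1 gone it has nothing to operate on and falls away. §5 mentions §4 but its own obligation stands independently of §4, so §5 is not affected. §6 ties §2, §5, and §7 together, but none of those is affected here; the remaining provisions continue in force under §6. §2, §5, §6, and §7 remain in effect.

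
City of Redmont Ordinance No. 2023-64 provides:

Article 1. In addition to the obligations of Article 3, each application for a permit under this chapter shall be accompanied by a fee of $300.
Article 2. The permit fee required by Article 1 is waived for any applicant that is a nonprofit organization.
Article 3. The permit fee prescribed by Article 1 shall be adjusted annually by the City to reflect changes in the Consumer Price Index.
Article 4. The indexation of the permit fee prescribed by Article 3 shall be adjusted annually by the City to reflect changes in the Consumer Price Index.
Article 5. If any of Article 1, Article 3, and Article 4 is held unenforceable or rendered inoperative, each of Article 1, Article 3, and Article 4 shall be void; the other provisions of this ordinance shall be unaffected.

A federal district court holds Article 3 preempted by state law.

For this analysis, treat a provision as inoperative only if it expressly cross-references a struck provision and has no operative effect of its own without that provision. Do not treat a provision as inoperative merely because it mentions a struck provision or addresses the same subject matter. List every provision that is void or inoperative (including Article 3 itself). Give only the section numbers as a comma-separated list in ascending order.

1, 2, 3, 4

Article 3 is struck. The whole of Article 4 is the indexation of the indexation of the permit fee, defined by reference to Article 3, so Article 4 cannot stand once Article 3 is removed. Article 5 declares Article 1, Article 3, and Article 4 mutually dependent; since one of them has fallen, all of them are of no effect. That brings down Article 1 as well. Article 2 in turn depends solely on a provision now struck and likewise falls. The remainder continues in force under Article 5. Only Article 5 remains in effect.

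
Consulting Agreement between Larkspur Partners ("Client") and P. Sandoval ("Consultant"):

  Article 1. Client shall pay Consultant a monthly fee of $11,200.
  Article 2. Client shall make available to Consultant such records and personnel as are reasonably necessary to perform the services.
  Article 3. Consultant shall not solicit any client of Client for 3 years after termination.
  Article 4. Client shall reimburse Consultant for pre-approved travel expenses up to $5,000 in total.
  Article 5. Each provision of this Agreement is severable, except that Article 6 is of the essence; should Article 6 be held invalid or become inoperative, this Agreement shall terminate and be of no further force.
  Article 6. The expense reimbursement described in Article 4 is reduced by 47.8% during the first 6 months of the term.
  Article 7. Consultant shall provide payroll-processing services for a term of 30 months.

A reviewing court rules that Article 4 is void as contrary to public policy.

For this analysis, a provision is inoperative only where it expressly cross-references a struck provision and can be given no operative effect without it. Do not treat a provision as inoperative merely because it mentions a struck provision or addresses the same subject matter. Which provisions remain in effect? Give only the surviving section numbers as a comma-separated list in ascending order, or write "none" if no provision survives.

Article 4 is struck. Article 6 has no operative effect of its own apart from Article 4 and is therefore inoperative. Article 5 makes Article 6 an essential term, and Article 6 has been rendered inoperative by the cascade; under Article 5, the entire Agreement is therefore void. No provision of the Agreement survives.

none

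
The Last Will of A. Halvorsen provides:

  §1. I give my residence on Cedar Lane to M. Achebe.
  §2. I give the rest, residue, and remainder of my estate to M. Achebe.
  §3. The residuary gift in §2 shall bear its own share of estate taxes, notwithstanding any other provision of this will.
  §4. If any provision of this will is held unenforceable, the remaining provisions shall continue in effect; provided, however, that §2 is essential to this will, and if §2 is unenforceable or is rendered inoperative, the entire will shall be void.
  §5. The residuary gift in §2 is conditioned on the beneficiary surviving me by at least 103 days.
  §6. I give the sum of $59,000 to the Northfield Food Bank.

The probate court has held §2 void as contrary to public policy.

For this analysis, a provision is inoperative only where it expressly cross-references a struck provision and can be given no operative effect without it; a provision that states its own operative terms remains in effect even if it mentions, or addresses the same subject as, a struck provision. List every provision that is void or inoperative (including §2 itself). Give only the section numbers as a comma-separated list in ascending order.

§2 is struck. The only function of §3 is the tax charge on §2, so it cannot stand once §2 is removed. §5 has no operative effect of its own apart from §2 and is therefore inoperative. §4 makes §2 an essential term, and §2 is the provision held invalid; under §4, the entire will is therefore void. No provision of the will survives.

1, 2, 3, 4, 5, 6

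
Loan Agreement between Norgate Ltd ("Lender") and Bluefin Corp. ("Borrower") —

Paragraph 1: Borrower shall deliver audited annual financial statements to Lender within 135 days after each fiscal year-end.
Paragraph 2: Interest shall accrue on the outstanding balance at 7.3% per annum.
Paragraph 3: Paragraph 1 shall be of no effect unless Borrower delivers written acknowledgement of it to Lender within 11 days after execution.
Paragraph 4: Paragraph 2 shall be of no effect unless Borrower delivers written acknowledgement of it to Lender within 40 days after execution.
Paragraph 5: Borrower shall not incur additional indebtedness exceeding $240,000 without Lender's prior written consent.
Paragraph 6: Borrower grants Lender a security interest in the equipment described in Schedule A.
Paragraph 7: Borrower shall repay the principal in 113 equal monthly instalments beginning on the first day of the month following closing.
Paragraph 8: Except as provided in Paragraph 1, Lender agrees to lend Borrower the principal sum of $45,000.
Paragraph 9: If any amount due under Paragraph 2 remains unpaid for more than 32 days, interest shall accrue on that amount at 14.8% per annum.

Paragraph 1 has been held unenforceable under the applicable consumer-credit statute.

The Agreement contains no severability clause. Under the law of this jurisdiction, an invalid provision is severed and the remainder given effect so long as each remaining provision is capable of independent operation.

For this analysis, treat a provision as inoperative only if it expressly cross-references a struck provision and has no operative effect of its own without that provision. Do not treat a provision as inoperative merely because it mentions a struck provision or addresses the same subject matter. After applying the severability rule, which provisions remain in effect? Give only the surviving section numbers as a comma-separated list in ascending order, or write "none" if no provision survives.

2, 4, 5, 6, 7, 8, 9

Paragraph 1 is struck. The only function of Paragraph 3 is the acknowledgement condition for Paragraph 1, so it cannot stand once Paragraph 1 is removed. Paragraph 8 mentions Paragraph 1 but its own obligation stands independently of Paragraph 1, so Paragraph 8 is not affected. Under the stated default rule, only provisions that cannot operate independently fall away; the rest are enforced. The provisions still in force are Paragraph 2, Paragraph 4, Paragraph 5, Paragraph 6, Paragraph 7, Paragraph 8, and Paragraph 9.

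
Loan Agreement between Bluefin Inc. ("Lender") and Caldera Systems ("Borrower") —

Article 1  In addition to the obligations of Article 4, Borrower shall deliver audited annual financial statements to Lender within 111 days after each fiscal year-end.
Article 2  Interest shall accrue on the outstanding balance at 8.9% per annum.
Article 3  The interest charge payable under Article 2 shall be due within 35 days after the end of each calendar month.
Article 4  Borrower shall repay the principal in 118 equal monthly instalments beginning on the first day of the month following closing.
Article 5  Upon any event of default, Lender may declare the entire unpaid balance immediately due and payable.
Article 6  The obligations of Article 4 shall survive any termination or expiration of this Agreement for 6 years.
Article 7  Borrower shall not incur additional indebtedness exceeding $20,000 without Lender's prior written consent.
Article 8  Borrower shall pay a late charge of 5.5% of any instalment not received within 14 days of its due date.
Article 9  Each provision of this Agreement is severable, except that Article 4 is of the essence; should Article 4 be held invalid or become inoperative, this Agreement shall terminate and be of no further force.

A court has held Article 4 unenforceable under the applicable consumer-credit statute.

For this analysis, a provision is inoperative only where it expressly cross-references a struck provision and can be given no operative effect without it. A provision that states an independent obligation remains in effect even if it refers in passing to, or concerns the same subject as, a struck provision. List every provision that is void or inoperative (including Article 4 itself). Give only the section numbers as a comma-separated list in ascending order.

1, 2, 3, 4, 5, 6, 7, 8, 9

Article 4 is struck. Article 6 has no operative effect of its own apart from Article 4 and is therefore inoperative. Article 9 makes Article 4 an essential term, and Article 4 is the provision held invalid; under Article 9, the entire Agreement is therefore void. No provision of the Agreement survives.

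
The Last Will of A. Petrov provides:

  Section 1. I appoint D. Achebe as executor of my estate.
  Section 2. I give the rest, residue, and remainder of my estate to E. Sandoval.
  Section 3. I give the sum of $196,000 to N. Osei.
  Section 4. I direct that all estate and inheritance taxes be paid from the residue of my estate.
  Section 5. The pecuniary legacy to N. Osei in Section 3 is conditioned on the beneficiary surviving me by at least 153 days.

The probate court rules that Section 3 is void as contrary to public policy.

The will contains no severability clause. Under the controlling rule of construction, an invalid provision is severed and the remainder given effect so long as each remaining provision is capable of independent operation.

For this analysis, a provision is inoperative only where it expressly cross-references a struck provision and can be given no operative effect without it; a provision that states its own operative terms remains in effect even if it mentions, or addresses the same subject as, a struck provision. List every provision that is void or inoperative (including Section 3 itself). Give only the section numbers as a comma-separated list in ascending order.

Section 3 is struck. Section 5 has no operative effect of its own apart from Section 3 and is therefore inoperative. With no severability clause, the stated default rule severs what cannot stand and enforces each remaining provision that can operate on its own. The provisions still in force are Section 1, Section 2, and Section 4.

3, 5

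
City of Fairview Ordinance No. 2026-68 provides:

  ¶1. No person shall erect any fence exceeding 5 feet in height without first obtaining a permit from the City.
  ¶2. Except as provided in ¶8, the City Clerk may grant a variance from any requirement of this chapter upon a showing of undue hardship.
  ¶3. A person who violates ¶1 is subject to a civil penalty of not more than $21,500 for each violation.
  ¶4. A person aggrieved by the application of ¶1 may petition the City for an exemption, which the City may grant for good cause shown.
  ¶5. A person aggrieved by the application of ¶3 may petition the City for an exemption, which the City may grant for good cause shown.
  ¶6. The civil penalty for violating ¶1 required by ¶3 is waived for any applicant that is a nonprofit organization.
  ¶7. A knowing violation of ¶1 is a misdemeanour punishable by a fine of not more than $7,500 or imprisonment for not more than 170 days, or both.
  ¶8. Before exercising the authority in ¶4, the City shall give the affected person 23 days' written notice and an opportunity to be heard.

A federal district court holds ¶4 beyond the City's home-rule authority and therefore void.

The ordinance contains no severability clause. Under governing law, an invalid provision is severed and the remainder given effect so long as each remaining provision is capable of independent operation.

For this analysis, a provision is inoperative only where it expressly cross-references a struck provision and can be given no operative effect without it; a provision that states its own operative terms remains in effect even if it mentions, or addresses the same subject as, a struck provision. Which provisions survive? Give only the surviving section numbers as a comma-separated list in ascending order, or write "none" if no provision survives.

¶4 is struck. ¶8 has no operative effect of its own apart from ¶4 and is therefore inoperative. ¶2 mentions ¶8 but its own obligation stands independently of ¶8, so ¶2 is not affected. Under the stated default rule, only provisions that cannot operate independently fall away; the rest are enforced. ¶1, ¶2, ¶3, ¶5, ¶6, and ¶7 remain in effect.

1, 2, 3, 5, 6, 7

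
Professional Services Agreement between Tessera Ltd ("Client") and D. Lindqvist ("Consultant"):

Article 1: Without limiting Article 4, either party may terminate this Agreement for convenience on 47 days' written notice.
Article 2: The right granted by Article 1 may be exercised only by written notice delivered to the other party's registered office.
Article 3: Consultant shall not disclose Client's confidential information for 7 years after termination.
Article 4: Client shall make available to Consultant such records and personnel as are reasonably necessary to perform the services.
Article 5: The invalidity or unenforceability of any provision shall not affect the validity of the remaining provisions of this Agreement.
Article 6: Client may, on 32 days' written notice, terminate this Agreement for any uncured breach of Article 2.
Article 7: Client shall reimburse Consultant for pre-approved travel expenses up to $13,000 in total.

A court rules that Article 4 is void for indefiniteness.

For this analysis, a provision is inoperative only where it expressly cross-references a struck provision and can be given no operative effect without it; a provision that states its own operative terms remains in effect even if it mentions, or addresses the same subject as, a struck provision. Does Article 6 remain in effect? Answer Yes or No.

Article 4 is struck. Although Article 1 refers to Article 4, its operative terms do not depend on Article 4, so it remains in effect. No other provision's operative terms depend on Article 4. Article 5 is a severability clause and preserves every provision that can still be given independent effect. That leaves Article 1, Article 2, Article 3, Article 5, Article 6, and Article 7 in effect. Article 6 is among the surviving provisions, so the answer is yes.

Yes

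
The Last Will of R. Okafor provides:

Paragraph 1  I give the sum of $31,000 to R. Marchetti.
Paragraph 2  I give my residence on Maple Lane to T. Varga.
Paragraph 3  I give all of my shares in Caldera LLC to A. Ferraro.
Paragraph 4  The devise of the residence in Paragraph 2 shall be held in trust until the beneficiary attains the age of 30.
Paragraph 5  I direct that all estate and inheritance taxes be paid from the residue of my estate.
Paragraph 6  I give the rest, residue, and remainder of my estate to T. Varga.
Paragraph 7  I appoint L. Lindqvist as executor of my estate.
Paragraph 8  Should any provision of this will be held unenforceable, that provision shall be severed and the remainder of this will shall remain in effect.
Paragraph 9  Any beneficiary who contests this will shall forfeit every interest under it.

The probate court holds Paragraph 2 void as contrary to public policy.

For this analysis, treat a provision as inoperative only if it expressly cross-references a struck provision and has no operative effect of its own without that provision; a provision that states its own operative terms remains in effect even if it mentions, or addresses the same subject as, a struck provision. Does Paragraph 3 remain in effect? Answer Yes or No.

Yes

Paragraph 2 is struck. The only function of Paragraph 4 is the trust for Paragraph 2, so it cannot stand once Paragraph 2 is removed. Paragraph 8 is a severability clause and preserves every provision that can still be given independent effect. Paragraph 1, Paragraph 3, Paragraph 5, Paragraph 6, Paragraph 7, Paragraph 8, and Paragraph 9 remain in effect. Paragraph 3 is among the surviving provisions, so the answer is yes.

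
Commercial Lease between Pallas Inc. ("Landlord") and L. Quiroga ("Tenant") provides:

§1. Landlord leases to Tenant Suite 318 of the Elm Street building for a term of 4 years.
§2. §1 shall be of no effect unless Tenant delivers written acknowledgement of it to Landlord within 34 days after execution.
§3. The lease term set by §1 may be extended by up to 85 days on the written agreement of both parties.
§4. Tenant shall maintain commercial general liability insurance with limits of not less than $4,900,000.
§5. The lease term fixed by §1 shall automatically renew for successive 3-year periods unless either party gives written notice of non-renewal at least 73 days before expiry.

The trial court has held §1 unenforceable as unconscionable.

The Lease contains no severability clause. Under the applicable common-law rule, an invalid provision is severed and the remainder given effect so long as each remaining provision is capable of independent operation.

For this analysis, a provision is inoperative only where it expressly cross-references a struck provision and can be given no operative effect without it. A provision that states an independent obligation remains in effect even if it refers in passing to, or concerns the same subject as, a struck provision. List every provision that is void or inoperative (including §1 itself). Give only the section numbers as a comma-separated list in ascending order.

1, 2, 3, 5

§1 is struck. §2 operates only by reference to §1, so it falls with §1. §3 does nothing except set the extension of the lease term by reference to §1; with §1 gone it has no independent effect and is inoperative. §5 operates only by reference to §1, so it falls with §1. Under the stated default rule, only provisions that cannot operate independently fall away; the rest are enforced. Only §4 remains in effect.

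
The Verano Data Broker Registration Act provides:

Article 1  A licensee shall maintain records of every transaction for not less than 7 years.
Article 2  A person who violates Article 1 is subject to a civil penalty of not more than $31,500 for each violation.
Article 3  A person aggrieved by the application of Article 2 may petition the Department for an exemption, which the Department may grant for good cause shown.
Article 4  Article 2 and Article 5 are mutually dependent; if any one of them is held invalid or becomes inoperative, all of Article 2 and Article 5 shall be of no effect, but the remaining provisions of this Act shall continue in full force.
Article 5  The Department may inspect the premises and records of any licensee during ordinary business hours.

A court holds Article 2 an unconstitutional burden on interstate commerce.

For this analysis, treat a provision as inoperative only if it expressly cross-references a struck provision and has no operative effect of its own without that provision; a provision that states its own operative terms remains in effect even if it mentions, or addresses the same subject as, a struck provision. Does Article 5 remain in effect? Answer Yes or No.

No

Article 2 is struck. Article 3 operates only by reference to Article 2, so it falls with Article 2. Article 4 declares Article 2 and Article 5 mutually dependent; since one of them has fallen, all of them are of no effect. That brings down Article 5 as well. The remainder continues in force under Article 4. The provisions still in force are Article 1 and Article 4. Article 5 is among the inoperative provisions, so the answer is no.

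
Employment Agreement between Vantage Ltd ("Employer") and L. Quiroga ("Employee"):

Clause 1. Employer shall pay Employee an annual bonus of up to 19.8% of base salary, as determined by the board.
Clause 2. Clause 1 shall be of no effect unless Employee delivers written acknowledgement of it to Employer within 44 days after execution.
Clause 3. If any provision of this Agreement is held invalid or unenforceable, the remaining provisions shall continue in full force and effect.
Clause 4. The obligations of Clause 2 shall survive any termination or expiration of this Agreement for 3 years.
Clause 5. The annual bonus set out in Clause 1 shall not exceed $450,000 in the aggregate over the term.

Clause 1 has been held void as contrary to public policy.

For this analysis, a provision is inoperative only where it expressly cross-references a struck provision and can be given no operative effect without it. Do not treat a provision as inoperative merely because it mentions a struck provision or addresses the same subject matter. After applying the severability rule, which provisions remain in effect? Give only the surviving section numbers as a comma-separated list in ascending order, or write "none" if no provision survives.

3

Clause 1 is struck. Clause 2 merely fixes the acknowledgement condition for Clause 1; with Clause 1 gone it has nothing to operate on and falls away. Clause 5 does nothing except set the aggregate cap on the annual bonus by reference to Clause 1; with Clause 1 gone it has no independent effect and is inoperative. Clause 4 operates only by reference to Clause 2, so it falls with Clause 2. Clause 3 is a severability clause and preserves every provision that can still be given independent effect. Only Clause 3 remains in effect.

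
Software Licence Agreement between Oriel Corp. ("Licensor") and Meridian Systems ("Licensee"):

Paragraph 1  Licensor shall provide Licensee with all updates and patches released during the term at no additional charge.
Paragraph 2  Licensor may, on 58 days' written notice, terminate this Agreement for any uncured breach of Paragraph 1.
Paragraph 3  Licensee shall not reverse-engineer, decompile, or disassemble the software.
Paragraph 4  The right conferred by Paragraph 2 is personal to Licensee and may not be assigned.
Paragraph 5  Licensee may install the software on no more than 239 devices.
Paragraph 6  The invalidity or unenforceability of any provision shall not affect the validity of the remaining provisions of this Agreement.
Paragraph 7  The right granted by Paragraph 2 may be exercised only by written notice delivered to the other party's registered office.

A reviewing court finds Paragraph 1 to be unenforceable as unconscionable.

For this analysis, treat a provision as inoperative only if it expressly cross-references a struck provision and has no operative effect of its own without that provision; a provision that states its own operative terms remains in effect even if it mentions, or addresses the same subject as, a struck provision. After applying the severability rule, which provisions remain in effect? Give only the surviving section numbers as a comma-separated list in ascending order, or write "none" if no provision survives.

Paragraph 1 is struck. The only function of Paragraph 2 is the termination right for breach of Paragraph 1, so it cannot stand once Paragraph 1 is removed. Paragraph 4 operates only by reference to Paragraph 2, so it falls with Paragraph 2. The only function of Paragraph 7 is the notice requirement for Paragraph 2, so it cannot stand once Paragraph 2 is removed. Paragraph 6 is a severability clause and preserves every provision that can still be given independent effect. The provisions still in force are Paragraph 3, Paragraph 5, and Paragraph 6.

3, 5, 6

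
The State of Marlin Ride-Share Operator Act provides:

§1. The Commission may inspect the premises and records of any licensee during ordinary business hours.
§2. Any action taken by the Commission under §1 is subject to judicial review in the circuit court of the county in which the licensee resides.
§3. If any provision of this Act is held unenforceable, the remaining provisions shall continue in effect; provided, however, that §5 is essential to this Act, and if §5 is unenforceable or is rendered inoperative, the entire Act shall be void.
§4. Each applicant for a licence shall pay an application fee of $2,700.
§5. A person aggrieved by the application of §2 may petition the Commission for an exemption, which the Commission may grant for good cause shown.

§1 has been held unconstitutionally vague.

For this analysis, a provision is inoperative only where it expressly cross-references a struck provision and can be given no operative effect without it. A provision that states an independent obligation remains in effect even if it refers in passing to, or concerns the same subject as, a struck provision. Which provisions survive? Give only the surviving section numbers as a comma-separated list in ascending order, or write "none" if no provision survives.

none

§1 is struck. §2 merely fixes the judicial-review right for §1; with §1 gone it has nothing to operate on and falls away. The only function of §5 is the exemption procedure for §2, so it cannot stand once §2 is removed. §3 makes §5 an essential term, and §5 has been rendered inoperative by the cascade; under §3, the entire Act is therefore void. No provision of the Act survives.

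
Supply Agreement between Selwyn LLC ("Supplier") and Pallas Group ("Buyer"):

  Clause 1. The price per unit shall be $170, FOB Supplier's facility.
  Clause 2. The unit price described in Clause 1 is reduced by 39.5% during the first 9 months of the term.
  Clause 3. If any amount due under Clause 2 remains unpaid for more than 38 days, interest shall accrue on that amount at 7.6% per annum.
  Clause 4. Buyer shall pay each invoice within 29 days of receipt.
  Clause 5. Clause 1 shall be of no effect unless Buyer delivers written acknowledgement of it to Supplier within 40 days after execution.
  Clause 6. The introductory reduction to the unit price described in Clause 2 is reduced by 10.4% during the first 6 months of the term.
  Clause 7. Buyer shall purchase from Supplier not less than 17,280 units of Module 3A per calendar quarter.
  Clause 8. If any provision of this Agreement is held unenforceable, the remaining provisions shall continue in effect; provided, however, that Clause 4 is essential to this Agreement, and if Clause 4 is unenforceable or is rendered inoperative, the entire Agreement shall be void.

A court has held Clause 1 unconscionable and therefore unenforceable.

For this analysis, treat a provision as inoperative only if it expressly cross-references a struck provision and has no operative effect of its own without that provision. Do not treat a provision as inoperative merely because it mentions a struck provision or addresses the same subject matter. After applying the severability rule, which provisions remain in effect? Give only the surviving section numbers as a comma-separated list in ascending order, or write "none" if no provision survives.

4, 7, 8

Clause 1 is struck. Clause 2 does nothing except set the introductory reduction to the unit price by reference to Clause 1; with Clause 1 gone it has no independent effect and is inoperative. Clause 5 has no operative effect of its own apart from Clause 1 and is therefore inoperative. Clause 3 has no operative effect of its own apart from Clause 2 and is therefore inoperative. Clause 6 operates only by reference to Clause 2, so it falls with Clause 2. Clause 8 makes Clause 4 an essential term, but Clause 4 is unaffected, so the severability proviso in Clause 8 preserves the remaining provisions. The provisions still in force are Clause 4, Clause 7, and Clause 8.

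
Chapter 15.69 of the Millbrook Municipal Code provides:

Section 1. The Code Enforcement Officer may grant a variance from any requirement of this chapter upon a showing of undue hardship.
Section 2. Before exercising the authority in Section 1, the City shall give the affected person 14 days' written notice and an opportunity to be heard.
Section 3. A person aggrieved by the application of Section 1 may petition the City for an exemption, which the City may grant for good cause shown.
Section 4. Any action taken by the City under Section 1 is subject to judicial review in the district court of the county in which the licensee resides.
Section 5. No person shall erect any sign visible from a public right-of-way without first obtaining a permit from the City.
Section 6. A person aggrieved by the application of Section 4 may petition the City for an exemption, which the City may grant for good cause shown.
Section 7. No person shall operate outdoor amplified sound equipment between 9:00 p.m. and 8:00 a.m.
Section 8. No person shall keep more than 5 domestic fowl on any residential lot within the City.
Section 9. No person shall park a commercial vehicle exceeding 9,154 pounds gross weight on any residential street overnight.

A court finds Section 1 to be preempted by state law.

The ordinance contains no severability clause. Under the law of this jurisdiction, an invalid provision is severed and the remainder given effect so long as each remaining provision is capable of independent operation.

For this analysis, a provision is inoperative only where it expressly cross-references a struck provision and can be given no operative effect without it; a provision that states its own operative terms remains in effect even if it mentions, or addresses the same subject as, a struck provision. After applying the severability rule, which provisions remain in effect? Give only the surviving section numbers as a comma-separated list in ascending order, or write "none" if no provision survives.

Section 1 is struck. Section 2 has no operative effect of its own apart from Section 1 and is therefore inoperative. The only function of Section 3 is the exemption procedure for Section 1, so it cannot stand once Section 1 is removed. Section 4 operates only by reference to Section 1, so it falls with Section 1. Section 6 merely fixes the exemption procedure for Section 4; with Section 4 gone it has nothing to operate on and falls away. With no severability clause, the stated default rule severs what cannot stand and enforces each remaining provision that can operate on its own. That leaves Section 5, Section 7, Section 8, and Section 9 in effect.

5, 7, 8, 9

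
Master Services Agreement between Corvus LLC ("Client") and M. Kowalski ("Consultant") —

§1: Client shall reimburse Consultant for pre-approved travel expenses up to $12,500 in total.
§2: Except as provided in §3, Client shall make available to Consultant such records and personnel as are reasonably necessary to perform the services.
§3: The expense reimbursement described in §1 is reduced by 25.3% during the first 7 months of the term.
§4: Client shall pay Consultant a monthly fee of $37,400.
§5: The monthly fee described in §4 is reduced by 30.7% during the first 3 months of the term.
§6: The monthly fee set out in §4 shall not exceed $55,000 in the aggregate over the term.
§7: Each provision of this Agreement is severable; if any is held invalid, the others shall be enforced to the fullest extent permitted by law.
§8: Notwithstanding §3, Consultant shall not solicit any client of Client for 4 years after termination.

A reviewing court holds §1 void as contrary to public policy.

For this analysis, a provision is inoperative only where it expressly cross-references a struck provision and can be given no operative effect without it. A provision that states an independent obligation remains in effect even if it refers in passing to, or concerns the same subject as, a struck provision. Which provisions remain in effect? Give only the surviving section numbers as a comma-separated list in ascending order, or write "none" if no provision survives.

§1 is struck. §3 has no operative effect of its own apart from §1 and is therefore inoperative. Although §8 refers to §3, its operative terms do not depend on §3, so it remains in effect. Although §2 refers to §3, its operative terms do not depend on §3, so it remains in effect. Under the severability clause in §7, the remaining provisions continue in force. The provisions still in force are §2, §4, §5, §6, §7, and §8.

2, 4, 5, 6, 7, 8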